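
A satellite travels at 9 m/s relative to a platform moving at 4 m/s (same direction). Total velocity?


Given: object velocity = 9 m/s, platform velocity = 4 m/s (same direction)
Using classical velocity addition: v_total = v_object + v_platform
v_total = 9 + 4
v_total = 13 m/s

13 m/s


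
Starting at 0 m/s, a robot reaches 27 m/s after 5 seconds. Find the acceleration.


Given: initial velocity v0 = 0 m/s, final velocity v = 27 m/s, time t = 5 s
Using a = (v - v0) / t
a = (27 - 0) / 5
a = 27 / 5
a = 27/5 m/s^2

27/5 m/s^2


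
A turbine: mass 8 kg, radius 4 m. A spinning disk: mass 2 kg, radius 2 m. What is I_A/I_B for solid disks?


Given: M1=8 kg, R1=4 m, M2=2 kg, R2=2 m
For a disk: I = (1/2)*M*R^2, so I_A/I_B = (M1*R1^2)/(M2*R2^2)
M1*R1^2 = 8*16 = 128
M2*R2^2 = 2*4 = 8
I_A/I_B = 128/8 = 16

16


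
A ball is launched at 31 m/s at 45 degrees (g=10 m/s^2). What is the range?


Given: v0 = 31 m/s, theta = 45 deg, g = 10 m/s^2
sin(2*45) = sin(90) = 1
Using R = v0^2 * sin(2*theta) / g
R = 31^2 * 1 / 10
R = 961 / 10
R = 961/10 m

961/10 m


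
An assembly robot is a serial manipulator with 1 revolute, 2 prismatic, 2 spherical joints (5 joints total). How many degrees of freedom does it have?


Given: serial robot with 1 revolute, 2 prismatic, 2 spherical joints
DOF contribution per joint type: revolute=1, prismatic=1, spherical=3, fixed=0
DOF = 1*1 + 2*1 + 2*3
DOF = 9

9


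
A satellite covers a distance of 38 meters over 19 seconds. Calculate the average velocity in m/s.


Given: distance d = 38 m, time t = 19 s
Using v = d / t
v = 38 / 19
v = 2 m/s

2 m/s


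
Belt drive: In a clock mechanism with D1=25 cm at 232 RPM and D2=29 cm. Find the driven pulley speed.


Given: D1 = 25 cm, w1 = 232 RPM, D2 = 29 cm
Using D1*w1 = D2*w2
w2 = D1*w1 / D2
w2 = 25*232 / 29
w2 = 5800 / 29
w2 = 200 RPM

200 RPM


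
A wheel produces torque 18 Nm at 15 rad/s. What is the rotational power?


Given: tau = 18 Nm, omega = 15 rad/s
Using P = tau * omega
P = 18 * 15
P = 270 W

270 W


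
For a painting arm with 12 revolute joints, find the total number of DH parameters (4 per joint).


Given: 12 joints, 4 DH parameters per joint (d, theta, a, alpha)
Total DH parameters = number_of_joints * 4
Total = 12 * 4
Total = 48

48


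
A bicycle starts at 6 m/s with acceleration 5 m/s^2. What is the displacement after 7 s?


Given: v0 = 6 m/s, a = 5 m/s^2, t = 7 s
Using s = v0*t + (1/2)*a*t^2
s = 6*7 + (1/2)*5*7^2
s = 42 + (1/2)*245
s = 42 + 245/2
s = 329/2

329/2 m


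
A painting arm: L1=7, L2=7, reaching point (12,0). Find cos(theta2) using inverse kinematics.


Given: L1 = 7, L2 = 7, target (x, y) = (12, 0)
Using cos(theta2) = (x^2 + y^2 - L1^2 - L2^2) / (2*L1*L2)
x^2 + y^2 = 12^2 + 0 = 144
L1^2 + L2^2 = 49 + 49 = 98
Numerator = 144 - 98 = 46
Denominator = 2*7*7 = 98
cos(theta2) = 46/98 = 23/49

23/49


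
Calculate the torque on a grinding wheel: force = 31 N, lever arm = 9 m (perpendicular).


Given: F = 31 N, r = 9 m, angle = 90 deg (perpendicular)
Using tau = F * r * sin(90)
sin(90) = 1
tau = 31 * 9 * 1
tau = 279 Nm

279 Nm


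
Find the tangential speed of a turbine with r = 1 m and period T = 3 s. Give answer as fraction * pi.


Given: radius r = 1 m, period T = 3 s
Using v = 2*pi*r / T
v = 2*pi*1 / 3
v = 2*pi / 3
v = 2/3*pi m/s

2/3*pi m/s


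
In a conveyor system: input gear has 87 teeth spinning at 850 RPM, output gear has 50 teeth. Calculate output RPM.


Given: N1 = 87 teeth, w1 = 850 RPM, N2 = 50 teeth
Using N1*w1 = N2*w2
w2 = N1*w1 / N2
w2 = 87*850 / 50
w2 = 73950 / 50
w2 = 1479 RPM

1479 RPM


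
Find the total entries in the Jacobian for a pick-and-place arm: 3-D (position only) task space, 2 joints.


Given: task space dimension = 3, joints = 2
Jacobian is a 3 x 2 matrix
Total entries = rows * columns
Total = 3 * 2
Total = 6

6


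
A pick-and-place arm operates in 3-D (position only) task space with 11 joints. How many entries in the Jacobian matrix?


Given: task space dimension = 3, joints = 11
Jacobian is a 3 x 11 matrix
Total entries = rows * columns
Total = 3 * 11
Total = 33

33


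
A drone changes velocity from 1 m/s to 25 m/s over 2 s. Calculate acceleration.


Given: initial velocity v0 = 1 m/s, final velocity v = 25 m/s, time t = 2 s
Using a = (v - v0) / t
a = (25 - 1) / 2
a = 24 / 2
a = 12 m/s^2

12 m/s^2


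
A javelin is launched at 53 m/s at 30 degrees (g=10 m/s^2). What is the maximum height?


Given: v0 = 53 m/s, theta = 30 deg, g = 10 m/s^2
sin^2(30) = 1/4
Using H = v0^2 * sin^2(theta) / (2*g)
H = 53^2 * 1/4 / (2*10)
H = 2809 * 1/4 / 20
H = 2809/4 / 20
H = 2809/80 m

2809/80 m


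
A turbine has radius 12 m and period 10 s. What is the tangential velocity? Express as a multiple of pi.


Given: radius r = 12 m, period T = 10 s
Using v = 2*pi*r / T
v = 2*pi*12 / 10
v = 24*pi / 10
v = 12/5*pi m/s

12/5*pi m/s


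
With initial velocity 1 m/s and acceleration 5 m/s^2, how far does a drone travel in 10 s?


Given: v0 = 1 m/s, a = 5 m/s^2, t = 10 s
Using s = v0*t + (1/2)*a*t^2
s = 1*10 + (1/2)*5*10^2
s = 10 + (1/2)*500
s = 10 + 250
s = 260

260 m


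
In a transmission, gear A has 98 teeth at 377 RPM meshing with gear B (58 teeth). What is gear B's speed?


Given: N1 = 98 teeth, w1 = 377 RPM, N2 = 58 teeth
Using N1*w1 = N2*w2
w2 = N1*w1 / N2
w2 = 98*377 / 58
w2 = 36946 / 58
w2 = 637 RPM

637 RPM


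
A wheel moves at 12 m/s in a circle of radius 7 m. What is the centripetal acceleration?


Given: v = 12 m/s, r = 7 m
Using a_c = v^2 / r
a_c = 12^2 / 7
a_c = 144 / 7
a_c = 144/7 m/s^2

144/7 m/s^2


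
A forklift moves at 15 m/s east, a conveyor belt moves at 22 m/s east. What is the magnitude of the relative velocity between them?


Given: v_A = 15 m/s east, v_B = 22 m/s east
Both move in the same direction; relative speed = |v_A - v_B|
|15 - 22| = |-7|
= 7 m/s

7 m/s


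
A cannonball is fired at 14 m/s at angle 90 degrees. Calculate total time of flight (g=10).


Given: v0 = 14 m/s, theta = 90 deg, g = 10 m/s^2
sin(90) = 1
Using T = 2*v0*sin(theta) / g
T = 2*14*1 / 10
T = 28 / 10
T = 14/5 s

14/5 s


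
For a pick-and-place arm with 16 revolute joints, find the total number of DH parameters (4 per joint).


Given: 16 joints, 4 DH parameters per joint (d, theta, a, alpha)
Total DH parameters = number_of_joints * 4
Total = 16 * 4
Total = 64

64


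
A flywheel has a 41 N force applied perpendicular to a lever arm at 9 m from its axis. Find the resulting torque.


Given: F = 41 N, r = 9 m, angle = 90 deg (perpendicular)
Using tau = F * r * sin(90)
sin(90) = 1
tau = 41 * 9 * 1
tau = 369 Nm

369 Nm


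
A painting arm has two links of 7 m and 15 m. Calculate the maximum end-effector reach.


Given: L1 = 7 m, L2 = 15 m
For a 2-link planar arm, max reach = L1 + L2 (fully extended)
Max reach = 7 + 15
Max reach = 22 m

22 m


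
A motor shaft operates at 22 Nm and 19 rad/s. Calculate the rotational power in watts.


Given: tau = 22 Nm, omega = 19 rad/s
Using P = tau * omega
P = 22 * 19
P = 418 W

418 W


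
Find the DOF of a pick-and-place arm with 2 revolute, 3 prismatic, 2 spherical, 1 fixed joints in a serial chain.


Given: serial robot with 2 revolute, 3 prismatic, 2 spherical, 1 fixed joints
DOF contribution per joint type: revolute=1, prismatic=1, spherical=3, fixed=0
DOF = 2*1 + 3*1 + 2*3 + 1*0
DOF = 11

11


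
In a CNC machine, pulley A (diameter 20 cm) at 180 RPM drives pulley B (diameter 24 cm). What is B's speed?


Given: D1 = 20 cm, w1 = 180 RPM, D2 = 24 cm
Using D1*w1 = D2*w2
w2 = D1*w1 / D2
w2 = 20*180 / 24
w2 = 3600 / 24
w2 = 150 RPM

150 RPM


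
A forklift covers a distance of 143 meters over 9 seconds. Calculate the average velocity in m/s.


Given: distance d = 143 m, time t = 9 s
Using v = d / t
v = 143 / 9
v = 143/9 m/s

143/9 m/s


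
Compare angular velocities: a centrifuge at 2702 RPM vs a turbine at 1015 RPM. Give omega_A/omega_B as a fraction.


Given: RPM_A = 2702, RPM_B = 1015
omega = 2*pi*RPM/60, so omega_A/omega_B = RPM_A / RPM_B
omega_A/omega_B = 2702 / 1015
omega_A/omega_B = 386/145

386/145


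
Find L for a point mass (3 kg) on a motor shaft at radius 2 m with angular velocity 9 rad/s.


Given: m = 3 kg, r = 2 m, omega = 9 rad/s
For a point mass: I = m*r^2
I = 3*2^2 = 3*4 = 12
L = I*omega = 12*9
L = 108 kg*m^2/s

108 kg*m^2/s


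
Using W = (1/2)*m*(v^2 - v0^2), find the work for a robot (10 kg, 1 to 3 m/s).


Given: m = 10 kg, v0 = 1 m/s, v = 3 m/s
Using W = (1/2)*m*(v^2 - v0^2)
v^2 = 3^2 = 9
v0^2 = 1^2 = 1
v^2 - v0^2 = 9 - 1 = 8
W = (1/2)*10*8 = 40 J

40 J


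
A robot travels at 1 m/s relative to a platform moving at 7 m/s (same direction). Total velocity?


Given: object velocity = 1 m/s, platform velocity = 7 m/s (same direction)
Using classical velocity addition: v_total = v_object + v_platform
v_total = 1 + 7
v_total = 8 m/s

8 m/s


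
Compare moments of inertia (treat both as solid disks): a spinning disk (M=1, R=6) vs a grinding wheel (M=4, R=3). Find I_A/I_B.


Given: M1=1 kg, R1=6 m, M2=4 kg, R2=3 m
For a disk: I = (1/2)*M*R^2, so I_A/I_B = (M1*R1^2)/(M2*R2^2)
M1*R1^2 = 1*36 = 36
M2*R2^2 = 4*9 = 36
I_A/I_B = 36/36 = 1

1


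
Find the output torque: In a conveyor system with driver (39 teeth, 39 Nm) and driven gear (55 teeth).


Given: N1 = 39, N2 = 55, T1 = 39 Nm
Using T2/T1 = N2/N1
T2 = T1 * N2 / N1
T2 = 39 * 55 / 39
T2 = 2145 / 39
T2 = 55 Nm

55 Nm


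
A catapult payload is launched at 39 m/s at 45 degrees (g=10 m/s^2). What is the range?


Given: v0 = 39 m/s, theta = 45 deg, g = 10 m/s^2
sin(2*45) = sin(90) = 1
Using R = v0^2 * sin(2*theta) / g
R = 39^2 * 1 / 10
R = 1521 / 10
R = 1521/10 m

1521/10 m


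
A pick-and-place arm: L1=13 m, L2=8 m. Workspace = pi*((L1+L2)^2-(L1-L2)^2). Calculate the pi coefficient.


Given: L1 = 13, L2 = 8
(L1+L2)^2 = (21)^2 = 441
(L1-L2)^2 = (5)^2 = 25
Difference = 441 - 25 = 416
This equals 4*L1*L2 = 4*13*8 = 416
Workspace area = 416*pi

416


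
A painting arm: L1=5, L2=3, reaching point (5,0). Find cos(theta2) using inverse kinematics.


Given: L1 = 5, L2 = 3, target (x, y) = (5, 0)
Using cos(theta2) = (x^2 + y^2 - L1^2 - L2^2) / (2*L1*L2)
x^2 + y^2 = 5^2 + 0 = 25
L1^2 + L2^2 = 25 + 9 = 34
Numerator = 25 - 34 = -9
Denominator = 2*5*3 = 30
cos(theta2) = -9/30 = -3/10

-3/10


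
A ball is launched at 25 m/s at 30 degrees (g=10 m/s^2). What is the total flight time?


Given: v0 = 25 m/s, theta = 30 deg, g = 10 m/s^2
sin(30) = 1/2
Using T = 2*v0*sin(theta) / g
T = 2*25*1/2 / 10
T = 25 / 10
T = 5/2 s

5/2 s


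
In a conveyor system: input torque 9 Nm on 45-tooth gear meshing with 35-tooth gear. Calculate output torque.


Given: N1 = 45, N2 = 35, T1 = 9 Nm
Using T2/T1 = N2/N1
T2 = T1 * N2 / N1
T2 = 9 * 35 / 45
T2 = 315 / 45
T2 = 7 Nm

7 Nm


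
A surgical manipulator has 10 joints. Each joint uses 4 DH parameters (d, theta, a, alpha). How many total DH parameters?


Given: 10 joints, 4 DH parameters per joint (d, theta, a, alpha)
Total DH parameters = number_of_joints * 4
Total = 10 * 4
Total = 40

40


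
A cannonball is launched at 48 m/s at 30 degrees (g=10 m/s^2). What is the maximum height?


Given: v0 = 48 m/s, theta = 30 deg, g = 10 m/s^2
sin^2(30) = 1/4
Using H = v0^2 * sin^2(theta) / (2*g)
H = 48^2 * 1/4 / (2*10)
H = 2304 * 1/4 / 20
H = 576 / 20
H = 144/5 m

144/5 m


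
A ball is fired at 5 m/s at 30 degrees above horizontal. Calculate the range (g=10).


Given: v0 = 5 m/s, theta = 30 deg, g = 10 m/s^2
sin(2*30) = sin(60) = sqrt(3)/2
Using R = v0^2 * sin(2*theta) / g
R = 5^2 * (sqrt(3)/2) / 10
R = 25 * sqrt(3) / 20
R = 5/4*sqrt(3) m

5/4*sqrt(3) m


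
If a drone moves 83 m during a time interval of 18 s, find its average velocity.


Given: distance d = 83 m, time t = 18 s
Using v = d / t
v = 83 / 18
v = 83/18 m/s

83/18 m/s


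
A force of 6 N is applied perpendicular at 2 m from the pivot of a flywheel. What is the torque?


Given: F = 6 N, r = 2 m, angle = 90 deg (perpendicular)
Using tau = F * r * sin(90)
sin(90) = 1
tau = 6 * 2 * 1
tau = 12 Nm

12 Nm


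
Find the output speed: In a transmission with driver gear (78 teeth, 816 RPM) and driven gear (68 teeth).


Given: N1 = 78 teeth, w1 = 816 RPM, N2 = 68 teeth
Using N1*w1 = N2*w2
w2 = N1*w1 / N2
w2 = 78*816 / 68
w2 = 63648 / 68
w2 = 936 RPM

936 RPM


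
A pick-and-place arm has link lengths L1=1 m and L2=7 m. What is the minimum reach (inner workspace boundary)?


Given: L1 = 1 m, L2 = 7 m
For a 2-link planar arm, min reach = |L1 - L2| (second link folded back)
Min reach = |1 - 7|
Min reach = 6 m

6 m


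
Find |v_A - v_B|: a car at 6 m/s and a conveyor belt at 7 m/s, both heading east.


Given: v_A = 6 m/s east, v_B = 7 m/s east
Both move in the same direction; relative speed = |v_A - v_B|
|6 - 7| = |-1|
= 1 m/s

1 m/s


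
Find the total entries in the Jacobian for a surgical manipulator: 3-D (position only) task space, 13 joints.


Given: task space dimension = 3, joints = 13
Jacobian is a 3 x 13 matrix
Total entries = rows * columns
Total = 3 * 13
Total = 39

39


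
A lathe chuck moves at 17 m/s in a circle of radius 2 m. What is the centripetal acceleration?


Given: v = 17 m/s, r = 2 m
Using a_c = v^2 / r
a_c = 17^2 / 2
a_c = 289 / 2
a_c = 289/2 m/s^2

289/2 m/s^2


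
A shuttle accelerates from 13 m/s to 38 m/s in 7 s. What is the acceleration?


Given: initial velocity v0 = 13 m/s, final velocity v = 38 m/s, time t = 7 s
Using a = (v - v0) / t
a = (38 - 13) / 7
a = 25 / 7
a = 25/7 m/s^2

25/7 m/s^2


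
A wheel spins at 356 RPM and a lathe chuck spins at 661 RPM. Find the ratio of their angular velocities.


Given: RPM_A = 356, RPM_B = 661
omega = 2*pi*RPM/60, so omega_A/omega_B = RPM_A / RPM_B
omega_A/omega_B = 356 / 661
omega_A/omega_B = 356/661

356/661


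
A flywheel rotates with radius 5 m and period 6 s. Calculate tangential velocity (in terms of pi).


Given: radius r = 5 m, period T = 6 s
Using v = 2*pi*r / T
v = 2*pi*5 / 6
v = 10*pi / 6
v = 5/3*pi m/s

5/3*pi m/s


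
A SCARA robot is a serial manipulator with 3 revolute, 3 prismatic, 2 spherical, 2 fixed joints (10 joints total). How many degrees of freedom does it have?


Given: serial robot with 3 revolute, 3 prismatic, 2 spherical, 2 fixed joints
DOF contribution per joint type: revolute=1, prismatic=1, spherical=3, fixed=0
DOF = 3*1 + 3*1 + 2*3 + 2*0
DOF = 12

12


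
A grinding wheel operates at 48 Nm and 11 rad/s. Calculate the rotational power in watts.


Given: tau = 48 Nm, omega = 11 rad/s
Using P = tau * omega
P = 48 * 11
P = 528 W

528 W


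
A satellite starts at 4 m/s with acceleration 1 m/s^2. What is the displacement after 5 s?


Given: v0 = 4 m/s, a = 1 m/s^2, t = 5 s
Using s = v0*t + (1/2)*a*t^2
s = 4*5 + (1/2)*1*5^2
s = 20 + (1/2)*25
s = 20 + 25/2
s = 65/2

65/2 m


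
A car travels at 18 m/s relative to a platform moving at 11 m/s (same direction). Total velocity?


Given: object velocity = 18 m/s, platform velocity = 11 m/s (same direction)
Using classical velocity addition: v_total = v_object + v_platform
v_total = 18 + 11
v_total = 29 m/s

29 m/s


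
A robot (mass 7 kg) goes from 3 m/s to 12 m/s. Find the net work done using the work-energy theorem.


Given: m = 7 kg, v0 = 3 m/s, v = 12 m/s
Using W = (1/2)*m*(v^2 - v0^2)
v^2 = 12^2 = 144
v0^2 = 3^2 = 9
v^2 - v0^2 = 144 - 9 = 135
W = (1/2)*7*135 = 945/2 J

945/2 J


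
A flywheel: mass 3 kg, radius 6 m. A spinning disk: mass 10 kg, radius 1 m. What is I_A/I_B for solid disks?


Given: M1=3 kg, R1=6 m, M2=10 kg, R2=1 m
For a disk: I = (1/2)*M*R^2, so I_A/I_B = (M1*R1^2)/(M2*R2^2)
M1*R1^2 = 3*36 = 108
M2*R2^2 = 10*1 = 10
I_A/I_B = 108/10 = 54/5

54/5


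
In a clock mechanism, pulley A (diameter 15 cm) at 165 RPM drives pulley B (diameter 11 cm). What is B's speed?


Given: D1 = 15 cm, w1 = 165 RPM, D2 = 11 cm
Using D1*w1 = D2*w2
w2 = D1*w1 / D2
w2 = 15*165 / 11
w2 = 2475 / 11
w2 = 225 RPM

225 RPM


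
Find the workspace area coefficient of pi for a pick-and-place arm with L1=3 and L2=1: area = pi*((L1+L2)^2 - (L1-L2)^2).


Given: L1 = 3, L2 = 1
(L1+L2)^2 = (4)^2 = 16
(L1-L2)^2 = (2)^2 = 4
Difference = 16 - 4 = 12
This equals 4*L1*L2 = 4*3*1 = 12
Workspace area = 12*pi

12


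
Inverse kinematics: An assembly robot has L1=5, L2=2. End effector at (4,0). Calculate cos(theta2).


Given: L1 = 5, L2 = 2, target (x, y) = (4, 0)
Using cos(theta2) = (x^2 + y^2 - L1^2 - L2^2) / (2*L1*L2)
x^2 + y^2 = 4^2 + 0 = 16
L1^2 + L2^2 = 25 + 4 = 29
Numerator = 16 - 29 = -13
Denominator = 2*5*2 = 20
cos(theta2) = -13/20 = -13/20

-13/20


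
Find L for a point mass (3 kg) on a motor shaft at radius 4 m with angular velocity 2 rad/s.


Given: m = 3 kg, r = 4 m, omega = 2 rad/s
For a point mass: I = m*r^2
I = 3*4^2 = 3*16 = 48
L = I*omega = 48*2
L = 96 kg*m^2/s

96 kg*m^2/s


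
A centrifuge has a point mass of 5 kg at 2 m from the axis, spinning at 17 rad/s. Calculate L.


Given: m = 5 kg, r = 2 m, omega = 17 rad/s
For a point mass: I = m*r^2
I = 5*2^2 = 5*4 = 20
L = I*omega = 20*17
L = 340 kg*m^2/s

340 kg*m^2/s


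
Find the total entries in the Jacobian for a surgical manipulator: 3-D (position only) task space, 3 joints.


Given: task space dimension = 3, joints = 3
Jacobian is a 3 x 3 matrix
Total entries = rows * columns
Total = 3 * 3
Total = 9

9


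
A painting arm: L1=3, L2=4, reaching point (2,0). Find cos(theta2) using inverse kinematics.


Given: L1 = 3, L2 = 4, target (x, y) = (2, 0)
Using cos(theta2) = (x^2 + y^2 - L1^2 - L2^2) / (2*L1*L2)
x^2 + y^2 = 2^2 + 0 = 4
L1^2 + L2^2 = 9 + 16 = 25
Numerator = 4 - 25 = -21
Denominator = 2*3*4 = 24
cos(theta2) = -21/24 = -7/8

-7/8


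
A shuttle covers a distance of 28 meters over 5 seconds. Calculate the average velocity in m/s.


Given: distance d = 28 m, time t = 5 s
Using v = d / t
v = 28 / 5
v = 28/5 m/s

28/5 m/s


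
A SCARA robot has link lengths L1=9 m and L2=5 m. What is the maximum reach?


Given: L1 = 9 m, L2 = 5 m
For a 2-link planar arm, max reach = L1 + L2 (fully extended)
Max reach = 9 + 5
Max reach = 14 m

14 m


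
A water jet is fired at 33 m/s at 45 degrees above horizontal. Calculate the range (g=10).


Given: v0 = 33 m/s, theta = 45 deg, g = 10 m/s^2
sin(2*45) = sin(90) = 1
Using R = v0^2 * sin(2*theta) / g
R = 33^2 * 1 / 10
R = 1089 / 10
R = 1089/10 m

1089/10 m


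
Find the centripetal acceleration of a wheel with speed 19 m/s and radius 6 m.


Given: v = 19 m/s, r = 6 m
Using a_c = v^2 / r
a_c = 19^2 / 6
a_c = 361 / 6
a_c = 361/6 m/s^2

361/6 m/s^2


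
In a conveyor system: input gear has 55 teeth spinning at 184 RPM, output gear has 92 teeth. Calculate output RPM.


Given: N1 = 55 teeth, w1 = 184 RPM, N2 = 92 teeth
Using N1*w1 = N2*w2
w2 = N1*w1 / N2
w2 = 55*184 / 92
w2 = 10120 / 92
w2 = 110 RPM

110 RPM


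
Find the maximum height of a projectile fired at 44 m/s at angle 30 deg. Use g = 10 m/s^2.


Given: v0 = 44 m/s, theta = 30 deg, g = 10 m/s^2
sin^2(30) = 1/4
Using H = v0^2 * sin^2(theta) / (2*g)
H = 44^2 * 1/4 / (2*10)
H = 1936 * 1/4 / 20
H = 484 / 20
H = 121/5 m

121/5 m


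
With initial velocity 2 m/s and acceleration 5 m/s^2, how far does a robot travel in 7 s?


Given: v0 = 2 m/s, a = 5 m/s^2, t = 7 s
Using s = v0*t + (1/2)*a*t^2
s = 2*7 + (1/2)*5*7^2
s = 14 + (1/2)*245
s = 14 + 245/2
s = 273/2

273/2 m


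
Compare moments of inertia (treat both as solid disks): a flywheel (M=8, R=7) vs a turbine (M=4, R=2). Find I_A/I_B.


Given: M1=8 kg, R1=7 m, M2=4 kg, R2=2 m
For a disk: I = (1/2)*M*R^2, so I_A/I_B = (M1*R1^2)/(M2*R2^2)
M1*R1^2 = 8*49 = 392
M2*R2^2 = 4*4 = 16
I_A/I_B = 392/16 = 49/2

49/2


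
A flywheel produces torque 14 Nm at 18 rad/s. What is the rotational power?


Given: tau = 14 Nm, omega = 18 rad/s
Using P = tau * omega
P = 14 * 18
P = 252 W

252 W


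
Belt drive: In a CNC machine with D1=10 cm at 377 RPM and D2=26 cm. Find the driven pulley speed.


Given: D1 = 10 cm, w1 = 377 RPM, D2 = 26 cm
Using D1*w1 = D2*w2
w2 = D1*w1 / D2
w2 = 10*377 / 26
w2 = 3770 / 26
w2 = 145 RPM

145 RPM


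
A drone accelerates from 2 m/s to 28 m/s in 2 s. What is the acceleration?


Given: initial velocity v0 = 2 m/s, final velocity v = 28 m/s, time t = 2 s
Using a = (v - v0) / t
a = (28 - 2) / 2
a = 26 / 2
a = 13 m/s^2

13 m/s^2


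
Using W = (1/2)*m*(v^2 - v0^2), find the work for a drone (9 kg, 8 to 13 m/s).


Given: m = 9 kg, v0 = 8 m/s, v = 13 m/s
Using W = (1/2)*m*(v^2 - v0^2)
v^2 = 13^2 = 169
v0^2 = 8^2 = 64
v^2 - v0^2 = 169 - 64 = 105
W = (1/2)*9*105 = 945/2 J

945/2 J


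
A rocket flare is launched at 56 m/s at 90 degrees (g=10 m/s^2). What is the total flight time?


Given: v0 = 56 m/s, theta = 90 deg, g = 10 m/s^2
sin(90) = 1
Using T = 2*v0*sin(theta) / g
T = 2*56*1 / 10
T = 112 / 10
T = 56/5 s

56/5 s


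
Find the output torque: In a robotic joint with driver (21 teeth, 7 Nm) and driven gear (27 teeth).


Given: N1 = 21, N2 = 27, T1 = 7 Nm
Using T2/T1 = N2/N1
T2 = T1 * N2 / N1
T2 = 7 * 27 / 21
T2 = 189 / 21
T2 = 9 Nm

9 Nm


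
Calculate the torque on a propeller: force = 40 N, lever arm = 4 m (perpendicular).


Given: F = 40 N, r = 4 m, angle = 90 deg (perpendicular)
Using tau = F * r * sin(90)
sin(90) = 1
tau = 40 * 4 * 1
tau = 160 Nm

160 Nm


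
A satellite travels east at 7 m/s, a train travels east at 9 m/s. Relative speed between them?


Given: v_A = 7 m/s east, v_B = 9 m/s east
Both move in the same direction; relative speed = |v_A - v_B|
|7 - 9| = |-2|
= 2 m/s

2 m/s


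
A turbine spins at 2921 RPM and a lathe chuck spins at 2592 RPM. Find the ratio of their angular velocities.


Given: RPM_A = 2921, RPM_B = 2592
omega = 2*pi*RPM/60, so omega_A/omega_B = RPM_A / RPM_B
omega_A/omega_B = 2921 / 2592
omega_A/omega_B = 2921/2592

2921/2592


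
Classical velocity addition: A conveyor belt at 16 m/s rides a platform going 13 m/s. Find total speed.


Given: object velocity = 16 m/s, platform velocity = 13 m/s (same direction)
Using classical velocity addition: v_total = v_object + v_platform
v_total = 16 + 13
v_total = 29 m/s

29 m/s


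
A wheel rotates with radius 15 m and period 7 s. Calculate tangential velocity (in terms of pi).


Given: radius r = 15 m, period T = 7 s
Using v = 2*pi*r / T
v = 2*pi*15 / 7
v = 30*pi / 7
v = 30/7*pi m/s

30/7*pi m/s


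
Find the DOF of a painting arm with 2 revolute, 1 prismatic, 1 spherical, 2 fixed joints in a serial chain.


Given: serial robot with 2 revolute, 1 prismatic, 1 spherical, 2 fixed joints
DOF contribution per joint type: revolute=1, prismatic=1, spherical=3, fixed=0
DOF = 2*1 + 1*1 + 1*3 + 2*0
DOF = 6

6


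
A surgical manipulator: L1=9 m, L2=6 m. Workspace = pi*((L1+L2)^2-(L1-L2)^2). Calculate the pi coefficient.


Given: L1 = 9, L2 = 6
(L1+L2)^2 = (15)^2 = 225
(L1-L2)^2 = (3)^2 = 9
Difference = 225 - 9 = 216
This equals 4*L1*L2 = 4*9*6 = 216
Workspace area = 216*pi

216


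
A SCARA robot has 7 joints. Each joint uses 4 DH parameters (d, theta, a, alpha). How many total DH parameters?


Given: 7 joints, 4 DH parameters per joint (d, theta, a, alpha)
Total DH parameters = number_of_joints * 4
Total = 7 * 4
Total = 28

28


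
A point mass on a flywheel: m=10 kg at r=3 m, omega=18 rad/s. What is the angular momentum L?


Given: m = 10 kg, r = 3 m, omega = 18 rad/s
For a point mass: I = m*r^2
I = 10*3^2 = 10*9 = 90
L = I*omega = 90*18
L = 1620 kg*m^2/s

1620 kg*m^2/s


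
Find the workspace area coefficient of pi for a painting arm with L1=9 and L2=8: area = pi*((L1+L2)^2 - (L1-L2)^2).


Given: L1 = 9, L2 = 8
(L1+L2)^2 = (17)^2 = 289
(L1-L2)^2 = (1)^2 = 1
Difference = 289 - 1 = 288
This equals 4*L1*L2 = 4*9*8 = 288
Workspace area = 288*pi

288


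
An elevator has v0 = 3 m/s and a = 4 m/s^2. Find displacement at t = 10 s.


Given: v0 = 3 m/s, a = 4 m/s^2, t = 10 s
Using s = v0*t + (1/2)*a*t^2
s = 3*10 + (1/2)*4*10^2
s = 30 + (1/2)*400
s = 30 + 200
s = 230

230 m


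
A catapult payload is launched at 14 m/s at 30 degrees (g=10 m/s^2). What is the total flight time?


Given: v0 = 14 m/s, theta = 30 deg, g = 10 m/s^2
sin(30) = 1/2
Using T = 2*v0*sin(theta) / g
T = 2*14*1/2 / 10
T = 14 / 10
T = 7/5 s

7/5 s


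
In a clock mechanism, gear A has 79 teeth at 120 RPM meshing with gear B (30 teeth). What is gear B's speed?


Given: N1 = 79 teeth, w1 = 120 RPM, N2 = 30 teeth
Using N1*w1 = N2*w2
w2 = N1*w1 / N2
w2 = 79*120 / 30
w2 = 9480 / 30
w2 = 316 RPM

316 RPM


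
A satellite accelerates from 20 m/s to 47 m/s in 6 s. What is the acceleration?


Given: initial velocity v0 = 20 m/s, final velocity v = 47 m/s, time t = 6 s
Using a = (v - v0) / t
a = (47 - 20) / 6
a = 27 / 6
a = 9/2 m/s^2

9/2 m/s^2


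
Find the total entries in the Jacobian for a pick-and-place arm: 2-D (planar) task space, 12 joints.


Given: task space dimension = 2, joints = 12
Jacobian is a 2 x 12 matrix
Total entries = rows * columns
Total = 2 * 12
Total = 24

24


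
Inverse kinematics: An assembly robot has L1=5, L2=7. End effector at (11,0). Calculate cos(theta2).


Given: L1 = 5, L2 = 7, target (x, y) = (11, 0)
Using cos(theta2) = (x^2 + y^2 - L1^2 - L2^2) / (2*L1*L2)
x^2 + y^2 = 11^2 + 0 = 121
L1^2 + L2^2 = 25 + 49 = 74
Numerator = 121 - 74 = 47
Denominator = 2*5*7 = 70
cos(theta2) = 47/70 = 47/70

47/70


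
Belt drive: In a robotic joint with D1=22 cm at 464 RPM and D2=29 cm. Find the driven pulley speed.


Given: D1 = 22 cm, w1 = 464 RPM, D2 = 29 cm
Using D1*w1 = D2*w2
w2 = D1*w1 / D2
w2 = 22*464 / 29
w2 = 10208 / 29
w2 = 352 RPM

352 RPM


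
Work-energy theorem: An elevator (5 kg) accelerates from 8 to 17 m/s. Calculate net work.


Given: m = 5 kg, v0 = 8 m/s, v = 17 m/s
Using W = (1/2)*m*(v^2 - v0^2)
v^2 = 17^2 = 289
v0^2 = 8^2 = 64
v^2 - v0^2 = 289 - 64 = 225
W = (1/2)*5*225 = 1125/2 J

1125/2 J


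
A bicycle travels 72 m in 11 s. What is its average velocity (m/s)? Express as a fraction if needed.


Given: distance d = 72 m, time t = 11 s
Using v = d / t
v = 72 / 11
v = 72/11 m/s

72/11 m/s


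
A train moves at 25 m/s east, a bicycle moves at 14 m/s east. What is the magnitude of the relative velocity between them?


Given: v_A = 25 m/s east, v_B = 14 m/s east
Both move in the same direction; relative speed = |v_A - v_B|
|25 - 14| = |11|
= 11 m/s

11 m/s


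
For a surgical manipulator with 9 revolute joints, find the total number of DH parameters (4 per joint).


Given: 9 joints, 4 DH parameters per joint (d, theta, a, alpha)
Total DH parameters = number_of_joints * 4
Total = 9 * 4
Total = 36

36


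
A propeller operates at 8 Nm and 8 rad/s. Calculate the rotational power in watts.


Given: tau = 8 Nm, omega = 8 rad/s
Using P = tau * omega
P = 8 * 8
P = 64 W

64 W


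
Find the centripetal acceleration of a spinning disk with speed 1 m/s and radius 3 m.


Given: v = 1 m/s, r = 3 m
Using a_c = v^2 / r
a_c = 1^2 / 3
a_c = 1 / 3
a_c = 1/3 m/s^2

1/3 m/s^2


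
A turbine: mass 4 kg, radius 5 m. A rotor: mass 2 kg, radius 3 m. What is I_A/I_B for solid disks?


Given: M1=4 kg, R1=5 m, M2=2 kg, R2=3 m
For a disk: I = (1/2)*M*R^2, so I_A/I_B = (M1*R1^2)/(M2*R2^2)
M1*R1^2 = 4*25 = 100
M2*R2^2 = 2*9 = 18
I_A/I_B = 100/18 = 50/9

50/9


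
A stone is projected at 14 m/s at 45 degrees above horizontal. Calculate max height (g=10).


Given: v0 = 14 m/s, theta = 45 deg, g = 10 m/s^2
sin^2(45) = 1/2
Using H = v0^2 * sin^2(theta) / (2*g)
H = 14^2 * 1/2 / (2*10)
H = 196 * 1/2 / 20
H = 98 / 20
H = 49/10 m

49/10 m


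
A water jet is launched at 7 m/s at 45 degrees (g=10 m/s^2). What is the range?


Given: v0 = 7 m/s, theta = 45 deg, g = 10 m/s^2
sin(2*45) = sin(90) = 1
Using R = v0^2 * sin(2*theta) / g
R = 7^2 * 1 / 10
R = 49 / 10
R = 49/10 m

49/10 m


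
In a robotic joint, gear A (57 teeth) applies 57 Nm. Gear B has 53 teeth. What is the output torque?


Given: N1 = 57, N2 = 53, T1 = 57 Nm
Using T2/T1 = N2/N1
T2 = T1 * N2 / N1
T2 = 57 * 53 / 57
T2 = 3021 / 57
T2 = 53 Nm

53 Nm


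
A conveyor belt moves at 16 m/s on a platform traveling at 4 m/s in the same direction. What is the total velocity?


Given: object velocity = 16 m/s, platform velocity = 4 m/s (same direction)
Using classical velocity addition: v_total = v_object + v_platform
v_total = 16 + 4
v_total = 20 m/s

20 m/s


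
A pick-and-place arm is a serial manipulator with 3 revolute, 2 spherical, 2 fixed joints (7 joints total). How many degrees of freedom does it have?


Given: serial robot with 3 revolute, 2 spherical, 2 fixed joints
DOF contribution per joint type: revolute=1, prismatic=1, spherical=3, fixed=0
DOF = 3*1 + 2*3 + 2*0
DOF = 9

9


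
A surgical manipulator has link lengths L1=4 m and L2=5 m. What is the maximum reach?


Given: L1 = 4 m, L2 = 5 m
For a 2-link planar arm, max reach = L1 + L2 (fully extended)
Max reach = 4 + 5
Max reach = 9 m

9 m


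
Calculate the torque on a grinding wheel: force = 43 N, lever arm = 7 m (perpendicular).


Given: F = 43 N, r = 7 m, angle = 90 deg (perpendicular)
Using tau = F * r * sin(90)
sin(90) = 1
tau = 43 * 7 * 1
tau = 301 Nm

301 Nm


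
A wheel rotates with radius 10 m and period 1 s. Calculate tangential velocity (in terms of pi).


Given: radius r = 10 m, period T = 1 s
Using v = 2*pi*r / T
v = 2*pi*10 / 1
v = 20*pi / 1
v = 20*pi m/s

20*pi m/s


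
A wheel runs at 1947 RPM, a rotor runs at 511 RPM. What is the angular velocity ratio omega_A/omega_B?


Given: RPM_A = 1947, RPM_B = 511
omega = 2*pi*RPM/60, so omega_A/omega_B = RPM_A / RPM_B
omega_A/omega_B = 1947 / 511
omega_A/omega_B = 1947/511

1947/511


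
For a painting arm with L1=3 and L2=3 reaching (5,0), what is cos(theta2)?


Given: L1 = 3, L2 = 3, target (x, y) = (5, 0)
Using cos(theta2) = (x^2 + y^2 - L1^2 - L2^2) / (2*L1*L2)
x^2 + y^2 = 5^2 + 0 = 25
L1^2 + L2^2 = 9 + 9 = 18
Numerator = 25 - 18 = 7
Denominator = 2*3*3 = 18
cos(theta2) = 7/18 = 7/18

7/18


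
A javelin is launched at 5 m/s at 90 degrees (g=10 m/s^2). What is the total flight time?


Given: v0 = 5 m/s, theta = 90 deg, g = 10 m/s^2
sin(90) = 1
Using T = 2*v0*sin(theta) / g
T = 2*5*1 / 10
T = 10 / 10
T = 1 s

1 s


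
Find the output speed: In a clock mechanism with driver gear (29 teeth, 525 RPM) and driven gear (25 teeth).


Given: N1 = 29 teeth, w1 = 525 RPM, N2 = 25 teeth
Using N1*w1 = N2*w2
w2 = N1*w1 / N2
w2 = 29*525 / 25
w2 = 15225 / 25
w2 = 609 RPM

609 RPM


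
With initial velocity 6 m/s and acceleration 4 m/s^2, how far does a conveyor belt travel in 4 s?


Given: v0 = 6 m/s, a = 4 m/s^2, t = 4 s
Using s = v0*t + (1/2)*a*t^2
s = 6*4 + (1/2)*4*4^2
s = 24 + (1/2)*64
s = 24 + 32
s = 56

56 m


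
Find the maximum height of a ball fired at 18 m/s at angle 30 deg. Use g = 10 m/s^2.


Given: v0 = 18 m/s, theta = 30 deg, g = 10 m/s^2
sin^2(30) = 1/4
Using H = v0^2 * sin^2(theta) / (2*g)
H = 18^2 * 1/4 / (2*10)
H = 324 * 1/4 / 20
H = 81 / 20
H = 81/20 m

81/20 m


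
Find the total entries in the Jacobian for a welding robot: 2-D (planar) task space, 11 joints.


Given: task space dimension = 2, joints = 11
Jacobian is a 2 x 11 matrix
Total entries = rows * columns
Total = 2 * 11
Total = 22

22


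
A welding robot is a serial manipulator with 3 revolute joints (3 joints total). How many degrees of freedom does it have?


Given: serial robot with 3 revolute joints
DOF contribution per joint type: revolute=1, prismatic=1, spherical=3, fixed=0
DOF = 3*1
DOF = 3

3


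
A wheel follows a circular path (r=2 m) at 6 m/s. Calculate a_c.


Given: v = 6 m/s, r = 2 m
Using a_c = v^2 / r
a_c = 6^2 / 2
a_c = 36 / 2
a_c = 18 m/s^2

18 m/s^2


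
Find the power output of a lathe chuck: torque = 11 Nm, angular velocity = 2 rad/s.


Given: tau = 11 Nm, omega = 2 rad/s
Using P = tau * omega
P = 11 * 2
P = 22 W

22 W


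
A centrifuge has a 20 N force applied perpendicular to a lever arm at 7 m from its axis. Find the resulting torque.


Given: F = 20 N, r = 7 m, angle = 90 deg (perpendicular)
Using tau = F * r * sin(90)
sin(90) = 1
tau = 20 * 7 * 1
tau = 140 Nm

140 Nm


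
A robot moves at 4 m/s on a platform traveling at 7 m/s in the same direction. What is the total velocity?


Given: object velocity = 4 m/s, platform velocity = 7 m/s (same direction)
Using classical velocity addition: v_total = v_object + v_platform
v_total = 4 + 7
v_total = 11 m/s

11 m/s


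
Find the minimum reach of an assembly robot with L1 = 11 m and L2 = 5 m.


Given: L1 = 11 m, L2 = 5 m
For a 2-link planar arm, min reach = |L1 - L2| (second link folded back)
Min reach = |11 - 5|
Min reach = 6 m

6 m


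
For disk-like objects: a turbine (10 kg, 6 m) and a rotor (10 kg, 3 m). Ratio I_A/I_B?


Given: M1=10 kg, R1=6 m, M2=10 kg, R2=3 m
For a disk: I = (1/2)*M*R^2, so I_A/I_B = (M1*R1^2)/(M2*R2^2)
M1*R1^2 = 10*36 = 360
M2*R2^2 = 10*9 = 90
I_A/I_B = 360/90 = 4

4


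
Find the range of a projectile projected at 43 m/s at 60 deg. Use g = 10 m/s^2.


Given: v0 = 43 m/s, theta = 60 deg, g = 10 m/s^2
sin(2*60) = sin(120) = sqrt(3)/2
Using R = v0^2 * sin(2*theta) / g
R = 43^2 * (sqrt(3)/2) / 10
R = 1849 * sqrt(3) / 20
R = 1849/20*sqrt(3) m

1849/20*sqrt(3) m


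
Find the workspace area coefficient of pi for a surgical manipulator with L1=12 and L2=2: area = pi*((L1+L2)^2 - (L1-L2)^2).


Given: L1 = 12, L2 = 2
(L1+L2)^2 = (14)^2 = 196
(L1-L2)^2 = (10)^2 = 100
Difference = 196 - 100 = 96
This equals 4*L1*L2 = 4*12*2 = 96
Workspace area = 96*pi

96


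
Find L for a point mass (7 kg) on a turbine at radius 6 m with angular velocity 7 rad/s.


Given: m = 7 kg, r = 6 m, omega = 7 rad/s
For a point mass: I = m*r^2
I = 7*6^2 = 7*36 = 252
L = I*omega = 252*7
L = 1764 kg*m^2/s

1764 kg*m^2/s


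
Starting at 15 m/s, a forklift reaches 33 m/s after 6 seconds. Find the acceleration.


Given: initial velocity v0 = 15 m/s, final velocity v = 33 m/s, time t = 6 s
Using a = (v - v0) / t
a = (33 - 15) / 6
a = 18 / 6
a = 3 m/s^2

3 m/s^2


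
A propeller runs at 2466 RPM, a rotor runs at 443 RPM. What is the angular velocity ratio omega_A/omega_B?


Given: RPM_A = 2466, RPM_B = 443
omega = 2*pi*RPM/60, so omega_A/omega_B = RPM_A / RPM_B
omega_A/omega_B = 2466 / 443
omega_A/omega_B = 2466/443

2466/443


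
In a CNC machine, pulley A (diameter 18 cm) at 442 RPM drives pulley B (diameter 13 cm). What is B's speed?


Given: D1 = 18 cm, w1 = 442 RPM, D2 = 13 cm
Using D1*w1 = D2*w2
w2 = D1*w1 / D2
w2 = 18*442 / 13
w2 = 7956 / 13
w2 = 612 RPM

612 RPM


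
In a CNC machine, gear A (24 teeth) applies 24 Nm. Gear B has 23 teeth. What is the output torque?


Given: N1 = 24, N2 = 23, T1 = 24 Nm
Using T2/T1 = N2/N1
T2 = T1 * N2 / N1
T2 = 24 * 23 / 24
T2 = 552 / 24
T2 = 23 Nm

23 Nm


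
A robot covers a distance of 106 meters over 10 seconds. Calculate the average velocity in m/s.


Given: distance d = 106 m, time t = 10 s
Using v = d / t
v = 106 / 10
v = 53/5 m/s

53/5 m/s


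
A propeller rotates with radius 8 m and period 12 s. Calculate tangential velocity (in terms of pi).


Given: radius r = 8 m, period T = 12 s
Using v = 2*pi*r / T
v = 2*pi*8 / 12
v = 16*pi / 12
v = 4/3*pi m/s

4/3*pi m/s


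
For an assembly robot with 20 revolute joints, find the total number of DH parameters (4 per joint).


Given: 20 joints, 4 DH parameters per joint (d, theta, a, alpha)
Total DH parameters = number_of_joints * 4
Total = 20 * 4
Total = 80

80


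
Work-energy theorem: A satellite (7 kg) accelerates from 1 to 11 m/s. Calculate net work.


Given: m = 7 kg, v0 = 1 m/s, v = 11 m/s
Using W = (1/2)*m*(v^2 - v0^2)
v^2 = 11^2 = 121
v0^2 = 1^2 = 1
v^2 - v0^2 = 121 - 1 = 120
W = (1/2)*7*120 = 420 J

420 J


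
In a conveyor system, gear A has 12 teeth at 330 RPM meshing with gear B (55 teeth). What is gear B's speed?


Given: N1 = 12 teeth, w1 = 330 RPM, N2 = 55 teeth
Using N1*w1 = N2*w2
w2 = N1*w1 / N2
w2 = 12*330 / 55
w2 = 3960 / 55
w2 = 72 RPM

72 RPM


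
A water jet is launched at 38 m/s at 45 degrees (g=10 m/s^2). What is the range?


Given: v0 = 38 m/s, theta = 45 deg, g = 10 m/s^2
sin(2*45) = sin(90) = 1
Using R = v0^2 * sin(2*theta) / g
R = 38^2 * 1 / 10
R = 1444 / 10
R = 722/5 m

722/5 m


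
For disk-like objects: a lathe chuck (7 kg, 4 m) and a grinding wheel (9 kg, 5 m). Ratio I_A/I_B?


Given: M1=7 kg, R1=4 m, M2=9 kg, R2=5 m
For a disk: I = (1/2)*M*R^2, so I_A/I_B = (M1*R1^2)/(M2*R2^2)
M1*R1^2 = 7*16 = 112
M2*R2^2 = 9*25 = 225
I_A/I_B = 112/225 = 112/225

112/225


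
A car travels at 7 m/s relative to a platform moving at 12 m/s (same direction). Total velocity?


Given: object velocity = 7 m/s, platform velocity = 12 m/s (same direction)
Using classical velocity addition: v_total = v_object + v_platform
v_total = 7 + 12
v_total = 19 m/s

19 m/s


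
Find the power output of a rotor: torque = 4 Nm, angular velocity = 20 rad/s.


Given: tau = 4 Nm, omega = 20 rad/s
Using P = tau * omega
P = 4 * 20
P = 80 W

80 W


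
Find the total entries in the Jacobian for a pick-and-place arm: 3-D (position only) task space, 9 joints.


Given: task space dimension = 3, joints = 9
Jacobian is a 3 x 9 matrix
Total entries = rows * columns
Total = 3 * 9
Total = 27

27


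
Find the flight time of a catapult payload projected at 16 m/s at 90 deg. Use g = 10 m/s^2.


Given: v0 = 16 m/s, theta = 90 deg, g = 10 m/s^2
sin(90) = 1
Using T = 2*v0*sin(theta) / g
T = 2*16*1 / 10
T = 32 / 10
T = 16/5 s

16/5 s


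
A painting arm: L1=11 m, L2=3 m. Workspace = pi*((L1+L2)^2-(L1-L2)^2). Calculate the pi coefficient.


Given: L1 = 11, L2 = 3
(L1+L2)^2 = (14)^2 = 196
(L1-L2)^2 = (8)^2 = 64
Difference = 196 - 64 = 132
This equals 4*L1*L2 = 4*11*3 = 132
Workspace area = 132*pi

132


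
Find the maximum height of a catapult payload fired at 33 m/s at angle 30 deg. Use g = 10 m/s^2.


Given: v0 = 33 m/s, theta = 30 deg, g = 10 m/s^2
sin^2(30) = 1/4
Using H = v0^2 * sin^2(theta) / (2*g)
H = 33^2 * 1/4 / (2*10)
H = 1089 * 1/4 / 20
H = 1089/4 / 20
H = 1089/80 m

1089/80 m


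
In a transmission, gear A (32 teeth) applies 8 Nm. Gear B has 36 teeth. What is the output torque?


Given: N1 = 32, N2 = 36, T1 = 8 Nm
Using T2/T1 = N2/N1
T2 = T1 * N2 / N1
T2 = 8 * 36 / 32
T2 = 288 / 32
T2 = 9 Nm

9 Nm


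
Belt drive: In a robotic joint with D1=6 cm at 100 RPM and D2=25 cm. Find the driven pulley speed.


Given: D1 = 6 cm, w1 = 100 RPM, D2 = 25 cm
Using D1*w1 = D2*w2
w2 = D1*w1 / D2
w2 = 6*100 / 25
w2 = 600 / 25
w2 = 24 RPM

24 RPM


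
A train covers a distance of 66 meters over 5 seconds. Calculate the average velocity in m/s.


Given: distance d = 66 m, time t = 5 s
Using v = d / t
v = 66 / 5
v = 66/5 m/s

66/5 m/s


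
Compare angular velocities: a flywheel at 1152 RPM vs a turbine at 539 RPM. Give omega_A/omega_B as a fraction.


Given: RPM_A = 1152, RPM_B = 539
omega = 2*pi*RPM/60, so omega_A/omega_B = RPM_A / RPM_B
omega_A/omega_B = 1152 / 539
omega_A/omega_B = 1152/539

1152/539


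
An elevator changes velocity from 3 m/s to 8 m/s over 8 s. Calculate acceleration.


Given: initial velocity v0 = 3 m/s, final velocity v = 8 m/s, time t = 8 s
Using a = (v - v0) / t
a = (8 - 3) / 8
a = 5 / 8
a = 5/8 m/s^2

5/8 m/s^2


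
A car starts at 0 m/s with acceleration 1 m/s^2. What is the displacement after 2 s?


Given: v0 = 0 m/s, a = 1 m/s^2, t = 2 s
Using s = v0*t + (1/2)*a*t^2
s = 0*2 + (1/2)*1*2^2
s = 0 + (1/2)*4
s = 0 + 2
s = 2

2 m


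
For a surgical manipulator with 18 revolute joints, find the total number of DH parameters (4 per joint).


Given: 18 joints, 4 DH parameters per joint (d, theta, a, alpha)
Total DH parameters = number_of_joints * 4
Total = 18 * 4
Total = 72

72
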